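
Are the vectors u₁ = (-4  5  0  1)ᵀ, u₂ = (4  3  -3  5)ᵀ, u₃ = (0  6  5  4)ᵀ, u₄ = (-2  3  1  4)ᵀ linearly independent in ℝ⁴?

The matrix [u₁|u₂|u₃|u₄] has determinant -744.
A nonzero determinant means the columns are linearly independent.

linearly independent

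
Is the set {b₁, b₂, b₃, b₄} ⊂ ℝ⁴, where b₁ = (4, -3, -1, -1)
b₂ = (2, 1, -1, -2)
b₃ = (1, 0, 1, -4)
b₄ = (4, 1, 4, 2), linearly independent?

Row-reduce the matrix whose columns are b₁, b₂, b₃, b₄.
The reduction yields 4 nonzero rows, so the rank is 4.
Since rank = 4 (the number of vectors), the set is linearly independent.

linearly independent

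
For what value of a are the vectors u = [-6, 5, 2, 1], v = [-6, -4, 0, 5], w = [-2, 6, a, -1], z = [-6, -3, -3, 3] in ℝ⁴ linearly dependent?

a = 20/7

Dependence holds iff the 4×4 matrix [u v w z] is singular.
Cofactor expansion gives det = 240 - 84*a.
Setting this to zero gives a = 20/7.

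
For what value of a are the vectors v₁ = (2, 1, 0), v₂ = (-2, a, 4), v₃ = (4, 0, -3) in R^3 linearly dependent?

The vectors are dependent exactly when the determinant of the matrix with rows v₁, v₂, v₃ vanishes.
Cofactor expansion gives det = 10 - 6*a.
Setting this to zero gives a = 5/3.

a = 5/3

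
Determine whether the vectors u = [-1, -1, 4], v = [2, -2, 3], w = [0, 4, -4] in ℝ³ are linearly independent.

The matrix [u|v|w] has determinant 28.
A nonzero determinant means the columns are linearly independent.

linearly independent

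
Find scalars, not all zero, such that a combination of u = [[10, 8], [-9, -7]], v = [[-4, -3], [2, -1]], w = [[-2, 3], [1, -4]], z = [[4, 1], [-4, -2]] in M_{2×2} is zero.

u + v - w - 2z = 0

Take coordinates with respect to {E₁₁, E₁₂, E₂₁, E₂₂}.
Solve the homogeneous system with u, v, w, z as columns by row-reducing the coefficient matrix.
The free variable yields coefficients (1, 1, -1, -2) (any nonzero multiple also works).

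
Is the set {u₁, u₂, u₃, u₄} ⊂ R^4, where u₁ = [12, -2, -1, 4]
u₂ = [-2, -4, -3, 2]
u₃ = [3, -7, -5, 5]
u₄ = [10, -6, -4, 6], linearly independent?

linearly dependent

Form the 4×4 matrix with these as columns; its determinant is 0.
A zero determinant means the columns are linearly dependent.
Indeed u₁ + 3u₂ - 2u₃ = 0.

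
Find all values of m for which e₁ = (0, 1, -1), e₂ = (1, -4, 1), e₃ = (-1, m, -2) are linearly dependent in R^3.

m = 5

The vectors are dependent exactly when the determinant of the matrix with rows e₁, e₂, e₃ vanishes.
Cofactor expansion gives det = 5 - m.
Solving 5 - m = 0 yields m = 5.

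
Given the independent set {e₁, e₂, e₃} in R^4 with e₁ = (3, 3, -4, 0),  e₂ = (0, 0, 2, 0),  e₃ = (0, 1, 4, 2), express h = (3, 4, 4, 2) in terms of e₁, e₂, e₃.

h = e₁ + 2e₂ + e₃

Set up the augmented matrix [e₁ | e₂ | e₃ | h] and row-reduce.
Row-reducing the augmented matrix gives the unique coefficients (c₁, c₂, c₃) = (1, 2, 1).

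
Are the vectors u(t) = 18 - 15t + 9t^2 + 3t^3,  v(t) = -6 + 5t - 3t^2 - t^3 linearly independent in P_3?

Write each element as a coordinate vector in ℝ⁴ using {1, t, …, t^3}.
Row-reduce the matrix whose columns are u, v.
The reduction yields 1 nonzero row, so the rank is 1.
Since rank 1 < 2, the set is linearly dependent.
Indeed u + 3v = 0.

linearly dependent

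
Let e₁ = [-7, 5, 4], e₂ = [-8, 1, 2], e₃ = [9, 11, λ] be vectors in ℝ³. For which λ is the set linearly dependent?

Dependence holds iff the 3×3 matrix [e₁ e₂ e₃] is singular.
Expanding, det = 33*λ - 144.
Solving 33*λ - 144 = 0 yields λ = 48/11.

λ = 48/11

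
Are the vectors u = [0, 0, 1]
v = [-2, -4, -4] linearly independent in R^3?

linearly independent

Place the vectors as rows of a 2×3 matrix and reduce to echelon form.
The reduction yields 2 nonzero rows, so the rank is 2.
Since rank = 2 (the number of vectors), the set is linearly independent.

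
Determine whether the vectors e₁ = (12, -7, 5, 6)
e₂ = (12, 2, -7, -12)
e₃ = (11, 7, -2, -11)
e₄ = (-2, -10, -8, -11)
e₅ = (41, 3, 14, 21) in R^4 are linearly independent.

There are 5 vectors in a 4-dimensional space, so they cannot be linearly independent.

linearly dependent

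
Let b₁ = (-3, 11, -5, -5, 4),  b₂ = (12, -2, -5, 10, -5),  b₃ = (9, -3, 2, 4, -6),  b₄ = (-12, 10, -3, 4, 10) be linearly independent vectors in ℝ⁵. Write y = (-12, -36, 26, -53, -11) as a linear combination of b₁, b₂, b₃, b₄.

y = -b₁ - 3b₂ - 3b₃ - 4b₄

Solve the system with b₁, b₂, b₃, b₄ as columns and y as the right-hand side.
Back-substitution yields (α₁, …, α₄) = (-1, -3, -3, -4).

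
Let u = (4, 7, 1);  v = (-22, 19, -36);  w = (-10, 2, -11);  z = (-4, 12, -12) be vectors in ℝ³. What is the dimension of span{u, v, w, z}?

3

Put the 3×4 matrix [u|v|w|z] into echelon form.
There are 3 pivot columns, so rank = 3.
(With 4 elements in a 3-dimensional space the rank is at most 3.)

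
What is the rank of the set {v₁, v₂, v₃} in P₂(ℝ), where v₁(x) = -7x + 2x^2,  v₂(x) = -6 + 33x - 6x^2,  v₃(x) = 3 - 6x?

2

Use coordinates relative to {1, x, x^2}.
Form the matrix with v₁, v₂, v₃ as columns and reduce.
Reduction leaves 2 leading entries, giving rank 2.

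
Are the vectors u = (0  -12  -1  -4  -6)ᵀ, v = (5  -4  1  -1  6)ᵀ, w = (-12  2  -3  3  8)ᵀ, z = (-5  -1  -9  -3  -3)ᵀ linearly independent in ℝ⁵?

linearly independent

Place the vectors as rows of a 4×5 matrix and reduce to echelon form.
The reduction yields 4 nonzero rows, so the rank is 4.
Since rank = 4 (the number of vectors), the set is linearly independent.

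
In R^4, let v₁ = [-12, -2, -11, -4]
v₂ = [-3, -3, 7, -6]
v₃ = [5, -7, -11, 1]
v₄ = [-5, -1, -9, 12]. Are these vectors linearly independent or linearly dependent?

Form the 4×4 matrix with these as columns; its determinant is -17096.
A nonzero determinant means the columns are linearly independent.

linearly independent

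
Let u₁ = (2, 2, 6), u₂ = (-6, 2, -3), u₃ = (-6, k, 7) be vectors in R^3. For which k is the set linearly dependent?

Dependence holds iff the 3×3 matrix [u₁ u₂ u₃] is singular.
Expanding, det = 220 - 30*k.
Solving 220 - 30*k = 0 yields k = 22/3.

k = 22/3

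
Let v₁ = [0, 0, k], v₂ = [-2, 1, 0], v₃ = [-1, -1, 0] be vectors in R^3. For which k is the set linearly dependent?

The vectors are dependent exactly when the determinant of the matrix with rows v₁, v₂, v₃ vanishes.
Expanding, det = 3*k.
This vanishes exactly when k = 0.

k = 0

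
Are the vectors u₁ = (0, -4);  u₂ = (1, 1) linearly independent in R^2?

Form the 2×2 matrix with these as columns; its determinant is 4.
A nonzero determinant means the columns are linearly independent.

linearly independent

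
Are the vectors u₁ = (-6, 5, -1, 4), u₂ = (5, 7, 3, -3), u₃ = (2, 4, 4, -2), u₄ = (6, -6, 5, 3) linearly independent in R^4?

Place the vectors as rows of a 4×4 matrix and reduce to echelon form.
The reduction yields 4 nonzero rows, so the rank is 4.
Since rank = 4 (the number of vectors), the set is linearly independent.

linearly independent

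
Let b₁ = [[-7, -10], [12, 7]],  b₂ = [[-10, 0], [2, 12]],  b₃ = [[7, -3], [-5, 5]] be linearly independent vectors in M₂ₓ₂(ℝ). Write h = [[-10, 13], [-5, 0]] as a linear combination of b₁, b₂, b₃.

h = -b₁ + b₂ - b₃

Take coordinate vectors relative to {E₁₁, E₁₂, E₂₁, E₂₂}.
Write h = a₁b₁ + … + a₃b₃ and equate components.
Row-reducing the augmented matrix gives the unique coefficients (a₁, a₂, a₃) = (-1, 1, -1).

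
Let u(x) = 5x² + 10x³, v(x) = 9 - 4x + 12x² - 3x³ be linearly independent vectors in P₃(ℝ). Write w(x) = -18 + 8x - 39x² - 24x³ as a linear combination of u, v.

w = -3u - 2v

Work in coordinates with respect to the standard basis {1, x, …, x³}.
Solve the system with u, v as columns and w as the right-hand side.
The system has the unique solution (a₁, a₂) = (-3, -2).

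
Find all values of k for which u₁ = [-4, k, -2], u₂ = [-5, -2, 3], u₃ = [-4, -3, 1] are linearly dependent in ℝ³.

k = -6

The set is linearly dependent precisely when det[u₁; u₂; u₃] = 0.
Expanding, det = -7*k - 42.
Setting this to zero gives k = -6.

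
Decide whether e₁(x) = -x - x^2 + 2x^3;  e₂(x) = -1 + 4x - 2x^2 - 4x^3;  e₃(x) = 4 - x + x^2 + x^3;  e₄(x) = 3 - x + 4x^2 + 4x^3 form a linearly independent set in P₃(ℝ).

Take coordinates with respect to the standard basis {1, x, …, x^3}.
Form the 4×4 matrix with these as columns; its determinant is 113.
A nonzero determinant means the columns are linearly independent.

linearly independent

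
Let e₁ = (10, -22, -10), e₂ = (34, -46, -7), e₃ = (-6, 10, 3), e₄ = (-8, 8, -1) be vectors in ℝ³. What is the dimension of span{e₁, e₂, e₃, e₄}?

Put the 3×4 matrix [e₁|e₂|e₃|e₄] into echelon form.
Exactly 2 pivots survive; hence the rank is 2.
(With 4 elements in a 3-dimensional space the rank is at most 3.)

dim = 2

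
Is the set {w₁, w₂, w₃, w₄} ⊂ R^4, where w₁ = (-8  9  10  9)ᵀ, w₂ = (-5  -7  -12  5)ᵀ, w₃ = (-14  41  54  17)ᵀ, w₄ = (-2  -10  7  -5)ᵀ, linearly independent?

linearly dependent

The matrix [w₁|w₂|w₃|w₄] has determinant 0.
A zero determinant means the columns are linearly dependent.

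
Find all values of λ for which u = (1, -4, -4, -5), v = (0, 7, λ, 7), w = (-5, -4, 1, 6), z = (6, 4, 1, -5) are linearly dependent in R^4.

λ = 7

The set is linearly dependent precisely when det[u; v; w; z] = 0.
Expanding, det = 68*λ - 476.
Solving 68*λ - 476 = 0 yields λ = 7.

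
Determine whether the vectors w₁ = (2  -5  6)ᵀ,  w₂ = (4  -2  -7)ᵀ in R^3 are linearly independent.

Place the vectors as rows of a 2×3 matrix and reduce to echelon form.
The reduction yields 2 nonzero rows, so the rank is 2.
Since rank = 2 (the number of vectors), the set is linearly independent.

linearly independent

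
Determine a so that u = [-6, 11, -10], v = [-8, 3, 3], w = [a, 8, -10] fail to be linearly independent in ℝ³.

Dependence holds iff the 3×3 matrix [u v w] is singular.
The determinant works out to 63*a + 84.
Solving 63*a + 84 = 0 yields a = -4/3.

a = -4/3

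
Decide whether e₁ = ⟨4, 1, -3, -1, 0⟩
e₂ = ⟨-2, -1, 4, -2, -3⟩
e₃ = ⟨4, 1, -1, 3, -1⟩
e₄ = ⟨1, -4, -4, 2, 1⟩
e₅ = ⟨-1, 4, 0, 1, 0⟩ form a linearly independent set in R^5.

linearly independent

The matrix [e₁|e₂|e₃|e₄|e₅] has determinant 917.
A nonzero determinant means the columns are linearly independent.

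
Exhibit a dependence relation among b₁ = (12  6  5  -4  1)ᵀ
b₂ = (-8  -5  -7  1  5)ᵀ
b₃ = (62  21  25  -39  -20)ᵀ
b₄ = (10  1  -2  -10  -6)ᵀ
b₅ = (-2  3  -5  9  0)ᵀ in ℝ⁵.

2b₁ - 2b₂ - b₃ + 2b₄ - b₅ = 0

Set up α₁b₁ + … + α₅b₅ = 0 and solve the homogeneous system.
A generator of the null space is (2, -2, -1, 2, -1).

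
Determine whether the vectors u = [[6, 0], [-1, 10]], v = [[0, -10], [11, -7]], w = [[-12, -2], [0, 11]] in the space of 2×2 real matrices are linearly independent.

linearly independent

Write each element as a coordinate vector in ℝ⁴ using {E₁₁, E₁₂, E₂₁, E₂₂}.
Place the vectors as rows of a 3×4 matrix and reduce to echelon form.
The reduction yields 3 nonzero rows, so the rank is 3.
Since rank = 3 (the number of vectors), the set is linearly independent.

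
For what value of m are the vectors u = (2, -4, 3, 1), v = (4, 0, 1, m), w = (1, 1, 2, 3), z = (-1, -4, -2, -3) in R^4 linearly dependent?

The set is linearly dependent precisely when det[u; v; w; z] = 0.
The determinant works out to 3*m + 69.
Setting this to zero gives m = -23.

m = -23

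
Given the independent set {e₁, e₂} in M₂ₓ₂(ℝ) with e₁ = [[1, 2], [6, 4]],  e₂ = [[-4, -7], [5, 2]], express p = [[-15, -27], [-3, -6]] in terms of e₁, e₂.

p = -3e₁ + 3e₂

Take coordinate vectors relative to {E₁₁, E₁₂, E₂₁, E₂₂}.
Write p = c₁e₁ + c₂e₂ and equate components.
Row-reducing the augmented matrix gives the unique coefficients (c₁, c₂) = (-3, 3).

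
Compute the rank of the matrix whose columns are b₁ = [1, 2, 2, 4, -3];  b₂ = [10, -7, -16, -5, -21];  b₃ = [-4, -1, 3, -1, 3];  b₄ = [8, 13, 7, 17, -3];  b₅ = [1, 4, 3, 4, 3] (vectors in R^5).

Form the matrix with b₁, b₂, b₃, b₄, b₅ as columns and reduce.
There are 3 pivot columns, so rank = 3.

rank 3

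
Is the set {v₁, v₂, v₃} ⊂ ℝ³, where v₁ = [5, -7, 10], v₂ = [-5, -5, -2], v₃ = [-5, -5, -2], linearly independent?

Two of the vectors are equal, giving an immediate dependence.

linearly dependent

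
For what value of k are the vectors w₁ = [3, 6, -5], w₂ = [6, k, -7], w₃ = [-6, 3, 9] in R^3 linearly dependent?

k = -33

The set is linearly dependent precisely when det[w₁; w₂; w₃] = 0.
Cofactor expansion gives det = -3*k - 99.
This vanishes exactly when k = -33.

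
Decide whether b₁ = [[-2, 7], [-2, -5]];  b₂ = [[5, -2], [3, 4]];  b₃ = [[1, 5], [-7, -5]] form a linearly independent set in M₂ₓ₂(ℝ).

linearly independent

Take coordinates with respect to the standard basis {E₁₁, E₁₂, E₂₁, E₂₂}.
Row-reduce the matrix whose columns are b₁, b₂, b₃.
The reduction yields 3 nonzero rows, so the rank is 3.
Since rank = 3 (the number of vectors), the set is linearly independent.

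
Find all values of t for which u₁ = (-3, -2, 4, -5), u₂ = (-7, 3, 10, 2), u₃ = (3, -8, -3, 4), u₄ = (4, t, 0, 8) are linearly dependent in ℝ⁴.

t = -44

The set is linearly dependent precisely when det[u₁; u₂; u₃; u₄] = 0.
The determinant works out to 43*t + 1892.
Solving 43*t + 1892 = 0 yields t = -44.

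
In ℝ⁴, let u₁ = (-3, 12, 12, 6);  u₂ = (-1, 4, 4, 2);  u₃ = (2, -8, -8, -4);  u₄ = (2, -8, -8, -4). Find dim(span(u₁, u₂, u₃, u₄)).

Row-reduce the 4×4 matrix with these as rows.
There is 1 pivot column, so rank = 1.

1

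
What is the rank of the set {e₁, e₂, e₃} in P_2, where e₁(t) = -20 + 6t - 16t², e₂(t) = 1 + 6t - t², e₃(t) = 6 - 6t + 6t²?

rank 2

Represent each element by its coordinate vector in ℝ³.
Put the 3×3 matrix [e₁|e₂|e₃] into echelon form.
Reduction leaves 2 leading entries, giving rank 2.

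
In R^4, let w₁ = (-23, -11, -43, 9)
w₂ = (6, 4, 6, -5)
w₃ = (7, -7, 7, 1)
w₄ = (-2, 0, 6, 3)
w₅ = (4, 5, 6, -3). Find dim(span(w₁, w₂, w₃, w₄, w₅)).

Apply Gaussian elimination to the matrix whose rows are w₁, w₂, w₃, w₄, w₅.
Reduction leaves 4 leading entries, giving rank 4.
(With 5 elements in a 4-dimensional space the rank is at most 4.)

4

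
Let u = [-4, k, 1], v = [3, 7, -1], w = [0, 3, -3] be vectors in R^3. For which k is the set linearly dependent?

k = -9

Dependence holds iff the 3×3 matrix [u v w] is singular.
The determinant works out to 9*k + 81.
Setting this to zero gives k = -9.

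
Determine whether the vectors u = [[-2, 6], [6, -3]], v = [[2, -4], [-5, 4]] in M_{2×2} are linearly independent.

linearly independent

Write each element as a coordinate vector in ℝ⁴ using {E₁₁, E₁₂, E₂₁, E₂₂}.
Row-reduce the matrix whose columns are u, v.
The reduction yields 2 nonzero rows, so the rank is 2.
Since rank = 2 (the number of vectors), the set is linearly independent.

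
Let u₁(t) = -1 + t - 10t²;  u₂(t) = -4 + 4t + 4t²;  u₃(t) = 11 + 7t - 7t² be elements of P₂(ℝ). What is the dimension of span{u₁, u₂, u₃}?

dim = 3

Pass to coordinate vectors with respect to the basis {1, t, t²}.
Put the 3×3 matrix [u₁|u₂|u₃] into echelon form.
Exactly 3 pivots survive; hence the rank is 3.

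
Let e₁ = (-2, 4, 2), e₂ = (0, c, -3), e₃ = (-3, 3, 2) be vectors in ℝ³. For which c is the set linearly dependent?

c = -9

The vectors are dependent exactly when the determinant of the matrix with rows e₁, e₂, e₃ vanishes.
Expanding, det = 2*c + 18.
This vanishes exactly when c = -9.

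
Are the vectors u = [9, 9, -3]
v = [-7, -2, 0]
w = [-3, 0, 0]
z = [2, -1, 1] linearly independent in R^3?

There are 4 vectors in a 3-dimensional space, so they cannot be linearly independent.

linearly dependent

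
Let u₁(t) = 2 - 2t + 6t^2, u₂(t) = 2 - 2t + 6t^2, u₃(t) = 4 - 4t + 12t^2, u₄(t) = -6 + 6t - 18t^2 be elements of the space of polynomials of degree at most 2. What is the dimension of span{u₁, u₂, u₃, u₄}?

dim = 1

Represent each element by its coordinate vector in ℝ³.
Put the 3×4 matrix [u₁|u₂|u₃|u₄] into echelon form.
Reduction leaves 1 leading entry, giving rank 1.
(With 4 elements in a 3-dimensional space the rank is at most 3.)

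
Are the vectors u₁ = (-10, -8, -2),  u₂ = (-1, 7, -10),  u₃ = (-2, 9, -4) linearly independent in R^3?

Place the vectors as rows of a 3×3 matrix and reduce to echelon form.
The reduction yields 3 nonzero rows, so the rank is 3.
Since rank = 3 (the number of vectors), the set is linearly independent.

linearly independent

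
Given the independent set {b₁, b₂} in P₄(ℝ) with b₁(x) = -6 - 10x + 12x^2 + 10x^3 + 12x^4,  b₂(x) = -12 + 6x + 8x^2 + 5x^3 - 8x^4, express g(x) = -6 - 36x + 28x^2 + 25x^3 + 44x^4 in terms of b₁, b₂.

g = 3b₁ - b₂

Work in coordinates with respect to the standard basis {1, x, …, x^4}.
Solve the system with b₁, b₂ as columns and g as the right-hand side.
The system has the unique solution (c₁, c₂) = (3, -1).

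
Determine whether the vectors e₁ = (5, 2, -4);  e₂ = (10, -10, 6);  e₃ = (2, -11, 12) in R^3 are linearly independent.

Place the vectors as rows of a 3×3 matrix and reduce to echelon form.
The reduction yields 3 nonzero rows, so the rank is 3.
Since rank = 3 (the number of vectors), the set is linearly independent.

linearly independent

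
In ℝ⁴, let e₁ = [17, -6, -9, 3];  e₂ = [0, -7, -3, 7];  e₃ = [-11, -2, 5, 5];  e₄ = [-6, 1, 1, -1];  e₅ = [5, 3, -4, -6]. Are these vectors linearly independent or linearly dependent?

There are 5 vectors in a 4-dimensional space, so they cannot be linearly independent.

linearly dependent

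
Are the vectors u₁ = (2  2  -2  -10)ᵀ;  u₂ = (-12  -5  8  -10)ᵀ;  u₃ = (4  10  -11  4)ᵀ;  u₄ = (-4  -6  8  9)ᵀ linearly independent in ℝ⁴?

Place the vectors as rows of a 4×4 matrix and reduce to echelon form.
The reduction yields 4 nonzero rows, so the rank is 4.
Since rank = 4 (the number of vectors), the set is linearly independent.

linearly independent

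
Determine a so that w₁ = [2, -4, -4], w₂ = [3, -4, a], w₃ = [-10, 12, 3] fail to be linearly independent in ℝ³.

a = -7/4

Place the vectors as rows of a 3×3 matrix; dependence ⇔ determinant zero.
The determinant works out to 16*a + 28.
Setting this to zero gives a = -7/4.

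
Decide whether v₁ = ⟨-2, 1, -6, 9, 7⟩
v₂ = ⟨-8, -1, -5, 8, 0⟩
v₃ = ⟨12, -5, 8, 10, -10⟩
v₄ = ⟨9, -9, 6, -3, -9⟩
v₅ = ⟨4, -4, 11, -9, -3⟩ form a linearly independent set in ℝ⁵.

Form the 5×5 matrix with these as columns; its determinant is 89892.
A nonzero determinant means the columns are linearly independent.

linearly independent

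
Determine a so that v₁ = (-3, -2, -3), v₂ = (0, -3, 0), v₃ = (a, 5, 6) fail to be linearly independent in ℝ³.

a = 6

The set is linearly dependent precisely when det[v₁; v₂; v₃] = 0.
The determinant works out to 54 - 9*a.
Setting this to zero gives a = 6.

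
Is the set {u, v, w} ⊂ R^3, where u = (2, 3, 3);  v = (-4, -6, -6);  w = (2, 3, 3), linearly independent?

linearly dependent

Place the vectors as rows of a 3×3 matrix and reduce to echelon form.
The reduction yields 1 nonzero row, so the rank is 1.
Since rank 1 < 3, the set is linearly dependent.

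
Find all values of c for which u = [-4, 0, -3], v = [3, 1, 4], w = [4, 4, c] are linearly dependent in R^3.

The vectors are dependent exactly when the determinant of the matrix with rows u, v, w vanishes.
Cofactor expansion gives det = 40 - 4*c.
This vanishes exactly when c = 10.

c = 10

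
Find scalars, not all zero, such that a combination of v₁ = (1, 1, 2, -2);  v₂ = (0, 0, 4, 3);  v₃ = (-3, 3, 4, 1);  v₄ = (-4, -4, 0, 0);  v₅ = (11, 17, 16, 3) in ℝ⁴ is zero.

Row-reduce the matrix with v₁, v₂, v₃, v₄, v₅ as columns; the null space gives the coefficients.
One solution (up to scaling) is (2, 2, 1, -3, -1).

2v₁ + 2v₂ + v₃ - 3v₄ - v₅ = 0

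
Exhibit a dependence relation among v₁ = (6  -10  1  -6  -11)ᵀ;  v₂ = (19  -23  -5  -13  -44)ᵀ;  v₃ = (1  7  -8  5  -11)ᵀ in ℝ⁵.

3v₁ - v₂ + v₃ = 0

Set up α₁v₁ + … + α₃v₃ = 0 and solve the homogeneous system.
A generator of the null space is (3, -1, 1).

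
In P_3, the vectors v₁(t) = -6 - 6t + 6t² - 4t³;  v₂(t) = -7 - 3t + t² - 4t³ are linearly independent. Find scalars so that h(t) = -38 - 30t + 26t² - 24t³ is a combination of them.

Take coordinate vectors relative to {1, t, …, t³}.
Solve the system with v₁, v₂ as columns and h as the right-hand side.
The system has the unique solution (c₁, c₂) = (4, 2).

h = 4v₁ + 2v₂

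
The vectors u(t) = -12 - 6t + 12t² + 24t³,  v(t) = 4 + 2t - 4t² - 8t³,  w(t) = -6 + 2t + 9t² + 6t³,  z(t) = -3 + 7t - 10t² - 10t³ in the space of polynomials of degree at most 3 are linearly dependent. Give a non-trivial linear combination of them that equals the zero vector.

Write each element as a vector in ℝ⁴ using {1, t, …, t³}.
Solve the homogeneous system with u, v, w, z as columns by row-reducing the coefficient matrix.
One solution (up to scaling) is (1, 3, 0, 0).

u + 3v = 0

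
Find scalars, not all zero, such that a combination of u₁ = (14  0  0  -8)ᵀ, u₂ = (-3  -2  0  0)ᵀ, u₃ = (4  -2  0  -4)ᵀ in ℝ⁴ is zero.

u₁ + 2u₂ - 2u₃ = 0

Write the vectors as columns of a matrix and find a nonzero vector in its null space.
One solution (up to scaling) is (1, 2, -2).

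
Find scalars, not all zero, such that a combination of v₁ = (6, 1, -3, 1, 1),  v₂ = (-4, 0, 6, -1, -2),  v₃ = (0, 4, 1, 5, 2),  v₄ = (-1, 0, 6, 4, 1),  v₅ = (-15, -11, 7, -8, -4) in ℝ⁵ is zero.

3v₁ + v₂ + 2v₃ - v₄ + v₅ = 0

Solve the homogeneous system with v₁, v₂, v₃, v₄, v₅ as columns by row-reducing the coefficient matrix.
One solution (up to scaling) is (3, 1, 2, -1, 1).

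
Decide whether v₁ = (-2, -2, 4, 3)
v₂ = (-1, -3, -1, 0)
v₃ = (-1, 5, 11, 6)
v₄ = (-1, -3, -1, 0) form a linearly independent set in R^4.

Two of the vectors are equal, giving an immediate dependence.

linearly dependent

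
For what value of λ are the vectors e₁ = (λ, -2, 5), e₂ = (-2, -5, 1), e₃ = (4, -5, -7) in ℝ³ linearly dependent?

Dependence holds iff the 3×3 matrix [e₁ e₂ e₃] is singular.
Cofactor expansion gives det = 40*λ + 170.
This vanishes exactly when λ = -17/4.

λ = -17/4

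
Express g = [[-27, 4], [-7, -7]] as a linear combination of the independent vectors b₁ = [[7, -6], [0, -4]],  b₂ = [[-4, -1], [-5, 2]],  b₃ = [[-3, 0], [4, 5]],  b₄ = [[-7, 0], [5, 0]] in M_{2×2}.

g = -b₁ + 2b₂ - 3b₃ + 3b₄

Identify each element with its coordinate vector in ℝ⁴ via {E₁₁, E₁₂, E₂₁, E₂₂}.
Solve the system with b₁, b₂, b₃, b₄ as columns and g as the right-hand side.
Back-substitution yields (α₁, …, α₄) = (-1, 2, -3, 3).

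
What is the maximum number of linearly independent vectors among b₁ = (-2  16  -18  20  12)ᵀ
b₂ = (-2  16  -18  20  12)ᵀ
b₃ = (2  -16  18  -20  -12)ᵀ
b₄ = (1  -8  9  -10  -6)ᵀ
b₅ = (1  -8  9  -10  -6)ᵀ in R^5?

Form the matrix with b₁, b₂, b₃, b₄, b₅ as columns and reduce.
Exactly 1 pivot survives; hence the rank is 1.

1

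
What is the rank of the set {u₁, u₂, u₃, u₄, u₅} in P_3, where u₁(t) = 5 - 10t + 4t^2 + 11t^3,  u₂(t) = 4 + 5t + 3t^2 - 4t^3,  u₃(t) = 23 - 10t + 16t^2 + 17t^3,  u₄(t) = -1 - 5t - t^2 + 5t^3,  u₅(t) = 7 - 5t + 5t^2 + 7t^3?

Represent each element by its coordinate vector in ℝ⁴.
Put the 4×5 matrix [u₁|u₂|u₃|u₄|u₅] into echelon form.
Reduction leaves 3 leading entries, giving rank 3.
(With 5 elements in a 4-dimensional space the rank is at most 4.)

rank 3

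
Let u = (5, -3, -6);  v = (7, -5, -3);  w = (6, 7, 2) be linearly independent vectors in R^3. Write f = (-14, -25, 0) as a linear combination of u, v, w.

f = -2u + 2v - 3w

Write f = α₁u + … + α₃w and equate components.
The system has the unique solution (α₁, α₂, α₃) = (-2, 2, -3).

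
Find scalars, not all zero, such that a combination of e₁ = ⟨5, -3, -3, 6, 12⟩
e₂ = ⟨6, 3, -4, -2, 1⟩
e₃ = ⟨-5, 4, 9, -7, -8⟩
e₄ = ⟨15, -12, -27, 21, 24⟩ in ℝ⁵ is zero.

Solve the homogeneous system with e₁, e₂, e₃, e₄ as columns by row-reducing the coefficient matrix.
One solution (up to scaling) is (0, 0, 3, 1).

3e₃ + e₄ = 0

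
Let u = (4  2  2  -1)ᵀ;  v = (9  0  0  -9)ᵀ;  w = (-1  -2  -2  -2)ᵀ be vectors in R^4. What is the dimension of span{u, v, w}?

dim = 2

Put the 4×3 matrix [u|v|w] into echelon form.
Exactly 2 pivots survive; hence the rank is 2.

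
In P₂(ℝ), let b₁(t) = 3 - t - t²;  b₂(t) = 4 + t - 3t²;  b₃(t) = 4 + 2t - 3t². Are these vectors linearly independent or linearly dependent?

linearly independent

Take coordinates with respect to the standard basis {1, t, t²}.
Form the 3×3 matrix with these as columns; its determinant is 5.
A nonzero determinant means the columns are linearly independent.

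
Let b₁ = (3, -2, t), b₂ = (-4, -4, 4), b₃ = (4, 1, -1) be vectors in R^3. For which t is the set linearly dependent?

t = 2

The set is linearly dependent precisely when det[b₁; b₂; b₃] = 0.
Cofactor expansion gives det = 12*t - 24.
Solving 12*t - 24 = 0 yields t = 2.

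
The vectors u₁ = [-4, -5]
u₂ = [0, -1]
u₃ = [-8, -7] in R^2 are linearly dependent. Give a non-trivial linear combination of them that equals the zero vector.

Row-reduce the matrix with u₁, u₂, u₃ as columns; the null space gives the coefficients.
The free variable yields coefficients (2, -3, -1) (any nonzero multiple also works).

2u₁ - 3u₂ - u₃ = 0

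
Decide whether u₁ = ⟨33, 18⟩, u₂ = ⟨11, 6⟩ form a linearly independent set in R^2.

Form the 2×2 matrix with these as columns; its determinant is 0.
A zero determinant means the columns are linearly dependent.
Indeed u₁ - 3u₂ = 0.

linearly dependent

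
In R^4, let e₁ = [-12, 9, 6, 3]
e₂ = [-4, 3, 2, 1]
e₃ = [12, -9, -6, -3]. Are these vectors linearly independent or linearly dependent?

One vector is a scalar multiple of another, so the set is dependent.

linearly dependent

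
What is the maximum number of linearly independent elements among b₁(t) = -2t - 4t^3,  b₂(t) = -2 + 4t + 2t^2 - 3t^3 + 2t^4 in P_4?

Pass to coordinate vectors with respect to the basis {1, t, …, t^4}.
Row-reduce the 2×5 matrix with these as rows.
Reduction leaves 2 leading entries, giving rank 2.

2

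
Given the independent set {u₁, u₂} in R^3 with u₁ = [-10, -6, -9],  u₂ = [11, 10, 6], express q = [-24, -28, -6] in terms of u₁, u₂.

q = -2u₁ - 4u₂

Write q = α₁u₁ + α₂u₂ and equate components.
Row-reducing the augmented matrix gives the unique coefficients (α₁, α₂) = (-2, -4).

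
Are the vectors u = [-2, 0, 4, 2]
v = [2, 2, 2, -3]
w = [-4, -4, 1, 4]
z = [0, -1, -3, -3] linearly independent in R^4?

linearly independent

Form the 4×4 matrix with these as columns; its determinant is 70.
A nonzero determinant means the columns are linearly independent.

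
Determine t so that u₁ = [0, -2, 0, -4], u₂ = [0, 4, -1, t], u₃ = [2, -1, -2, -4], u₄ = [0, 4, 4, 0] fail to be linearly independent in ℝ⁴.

t = 10

The vectors are dependent exactly when the determinant of the matrix with rows u₁, u₂, u₃, u₄ vanishes.
The determinant works out to 16*t - 160.
Solving 16*t - 160 = 0 yields t = 10.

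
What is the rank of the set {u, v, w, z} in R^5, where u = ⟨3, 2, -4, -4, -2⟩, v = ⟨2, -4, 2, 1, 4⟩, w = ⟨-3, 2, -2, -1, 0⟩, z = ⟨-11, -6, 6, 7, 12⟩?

rank 3

Row-reduce the 4×5 matrix with these as rows.
The echelon form has 3 nonzero rows, so the rank is 3.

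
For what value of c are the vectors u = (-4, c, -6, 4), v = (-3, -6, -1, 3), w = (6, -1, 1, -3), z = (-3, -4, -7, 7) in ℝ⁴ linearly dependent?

c = 34/3

The set is linearly dependent precisely when det[u; v; w; z] = 0.
Expanding, det = 42*c - 476.
Solving 42*c - 476 = 0 yields c = 34/3.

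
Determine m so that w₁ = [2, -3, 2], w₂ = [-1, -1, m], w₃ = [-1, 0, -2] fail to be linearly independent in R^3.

Place the vectors as rows of a 3×3 matrix; dependence ⇔ determinant zero.
Expanding, det = 3*m + 8.
Setting this to zero gives m = -8/3.

m = -8/3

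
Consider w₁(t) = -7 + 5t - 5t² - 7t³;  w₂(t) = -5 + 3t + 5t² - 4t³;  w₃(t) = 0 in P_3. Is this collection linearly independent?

Write each element as a coordinate vector in ℝ⁴ using {1, t, …, t³}.
One of the vectors is the zero vector, so the set is linearly dependent.

linearly dependent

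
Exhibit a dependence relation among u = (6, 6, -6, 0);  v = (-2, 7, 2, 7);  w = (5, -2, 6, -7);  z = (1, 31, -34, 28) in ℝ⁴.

Solve the homogeneous system with u, v, w, z as columns by row-reducing the coefficient matrix.
The free variable yields coefficients (3, 1, -3, -1) (any nonzero multiple also works).

3u + v - 3w - z = 0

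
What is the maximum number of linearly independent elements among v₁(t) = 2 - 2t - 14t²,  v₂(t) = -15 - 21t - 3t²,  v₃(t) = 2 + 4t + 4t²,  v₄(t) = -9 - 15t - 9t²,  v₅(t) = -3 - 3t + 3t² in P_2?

Pass to coordinate vectors with respect to the basis {1, t, t²}.
Put the 3×5 matrix [v₁|v₂|v₃|v₄|v₅] into echelon form.
Reduction leaves 2 leading entries, giving rank 2.
(With 5 elements in a 3-dimensional space the rank is at most 3.)

2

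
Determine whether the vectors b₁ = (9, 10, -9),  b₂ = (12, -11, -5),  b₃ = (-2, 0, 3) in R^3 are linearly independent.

linearly independent

The matrix [b₁|b₂|b₃] has determinant -359.
A nonzero determinant means the columns are linearly independent.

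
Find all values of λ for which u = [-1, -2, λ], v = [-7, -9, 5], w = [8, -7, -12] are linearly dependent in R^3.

Place the vectors as rows of a 3×3 matrix; dependence ⇔ determinant zero.
Expanding, det = 121*λ - 55.
This vanishes exactly when λ = 5/11.

λ = 5/11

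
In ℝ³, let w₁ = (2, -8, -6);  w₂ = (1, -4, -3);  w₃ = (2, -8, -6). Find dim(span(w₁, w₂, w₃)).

dim = 1

Apply Gaussian elimination to the matrix whose rows are w₁, w₂, w₃.
There is 1 pivot column, so rank = 1.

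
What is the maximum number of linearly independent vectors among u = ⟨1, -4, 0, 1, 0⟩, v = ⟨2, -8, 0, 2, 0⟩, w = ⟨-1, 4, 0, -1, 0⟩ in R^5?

Form the matrix with u, v, w as columns and reduce.
The echelon form has 1 nonzero row, so the rank is 1.

1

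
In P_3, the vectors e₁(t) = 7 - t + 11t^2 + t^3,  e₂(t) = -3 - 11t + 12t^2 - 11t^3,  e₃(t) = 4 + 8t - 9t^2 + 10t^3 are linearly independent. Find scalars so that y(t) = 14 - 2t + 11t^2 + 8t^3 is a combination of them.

Take coordinate vectors relative to {1, t, …, t^3}.
Solve the system with e₁, e₂, e₃ as columns and y as the right-hand side.
The system has the unique solution (a₁, a₂, a₃) = (1, 3, 4).

y = e₁ + 3e₂ + 4e₃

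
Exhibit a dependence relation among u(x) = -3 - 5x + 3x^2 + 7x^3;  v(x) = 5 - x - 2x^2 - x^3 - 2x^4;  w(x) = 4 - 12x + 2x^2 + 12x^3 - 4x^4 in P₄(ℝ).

2u + 2v - w = 0

Write each element as a vector in ℝ⁵ using {1, x, …, x^4}.
Row-reduce the matrix with u, v, w as columns; the null space gives the coefficients.
The free variable yields coefficients (2, 2, -1) (any nonzero multiple also works).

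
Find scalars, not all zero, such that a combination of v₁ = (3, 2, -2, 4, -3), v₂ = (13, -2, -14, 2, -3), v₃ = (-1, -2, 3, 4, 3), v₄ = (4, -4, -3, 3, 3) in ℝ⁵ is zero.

Set up α₁v₁ + … + α₄v₄ = 0 and solve the homogeneous system.
One solution (up to scaling) is (1, -1, -2, 2).

v₁ - v₂ - 2v₃ + 2v₄ = 0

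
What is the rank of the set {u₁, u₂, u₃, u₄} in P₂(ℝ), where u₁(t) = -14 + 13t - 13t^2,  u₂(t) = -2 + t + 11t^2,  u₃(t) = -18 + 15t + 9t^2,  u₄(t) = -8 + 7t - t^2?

rank 2

Use coordinates relative to {1, t, t^2}.
Apply Gaussian elimination to the matrix whose rows are u₁, u₂, u₃, u₄.
The echelon form has 2 nonzero rows, so the rank is 2.
(With 4 elements in a 3-dimensional space the rank is at most 3.)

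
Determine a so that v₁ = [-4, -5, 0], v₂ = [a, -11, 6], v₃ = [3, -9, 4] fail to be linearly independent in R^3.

Dependence holds iff the 3×3 matrix [v₁ v₂ v₃] is singular.
Expanding, det = 20*a - 130.
This vanishes exactly when a = 13/2.

a = 13/2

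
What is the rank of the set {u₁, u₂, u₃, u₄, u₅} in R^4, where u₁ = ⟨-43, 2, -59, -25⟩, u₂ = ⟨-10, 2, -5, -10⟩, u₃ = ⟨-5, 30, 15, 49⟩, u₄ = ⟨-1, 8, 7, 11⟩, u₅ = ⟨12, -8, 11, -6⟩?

3

Row-reduce the 5×4 matrix with these as rows.
There are 3 pivot columns, so rank = 3.
(With 5 elements in a 4-dimensional space the rank is at most 4.)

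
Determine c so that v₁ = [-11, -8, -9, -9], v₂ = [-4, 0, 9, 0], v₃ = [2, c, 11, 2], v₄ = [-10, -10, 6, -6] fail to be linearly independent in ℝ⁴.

c = -40/9

Dependence holds iff the 4×4 matrix [v₁ v₂ v₃ v₄] is singular.
Cofactor expansion gives det = -216*c - 960.
This vanishes exactly when c = -40/9.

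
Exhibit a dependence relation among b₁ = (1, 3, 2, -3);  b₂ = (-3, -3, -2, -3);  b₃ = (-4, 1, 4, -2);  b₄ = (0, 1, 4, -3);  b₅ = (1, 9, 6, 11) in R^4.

3b₂ - 2b₃ + 2b₄ + b₅ = 0

Row-reduce the matrix with b₁, b₂, b₃, b₄, b₅ as columns; the null space gives the coefficients.
One solution (up to scaling) is (0, 3, -2, 2, 1).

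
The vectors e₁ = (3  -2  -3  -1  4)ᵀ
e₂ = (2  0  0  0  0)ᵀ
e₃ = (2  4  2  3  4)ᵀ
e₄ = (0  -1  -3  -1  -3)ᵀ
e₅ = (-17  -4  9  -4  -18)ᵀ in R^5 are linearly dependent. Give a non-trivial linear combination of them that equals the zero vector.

Row-reduce the matrix with e₁, e₂, e₃, e₄, e₅ as columns; the null space gives the coefficients.
One solution (up to scaling) is (3, 1, 3, 2, 1).

3e₁ + e₂ + 3e₃ + 2e₄ + e₅ = 0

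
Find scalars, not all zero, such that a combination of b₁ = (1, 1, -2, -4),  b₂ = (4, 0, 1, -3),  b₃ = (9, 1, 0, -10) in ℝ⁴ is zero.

b₁ + 2b₂ - b₃ = 0

Set up α₁b₁ + … + α₃b₃ = 0 and solve the homogeneous system.
The free variable yields coefficients (1, 2, -1) (any nonzero multiple also works).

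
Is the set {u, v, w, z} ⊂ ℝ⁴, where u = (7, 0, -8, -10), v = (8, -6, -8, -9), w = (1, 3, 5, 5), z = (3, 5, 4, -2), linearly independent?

linearly independent

The matrix [u|v|w|z] has determinant 1475.
A nonzero determinant means the columns are linearly independent.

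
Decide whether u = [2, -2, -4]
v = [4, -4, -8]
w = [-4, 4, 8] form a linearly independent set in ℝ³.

Form the 3×3 matrix with these as columns; its determinant is 0.
A zero determinant means the columns are linearly dependent.
Indeed 2u - v = 0.

linearly dependent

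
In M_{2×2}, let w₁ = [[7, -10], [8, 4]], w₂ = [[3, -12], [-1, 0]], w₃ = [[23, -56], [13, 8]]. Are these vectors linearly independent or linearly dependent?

Take coordinates with respect to the standard basis {E₁₁, E₁₂, E₂₁, E₂₂}.
Place the vectors as rows of a 3×4 matrix and reduce to echelon form.
The reduction yields 2 nonzero rows, so the rank is 2.
Since rank 2 < 3, the set is linearly dependent.

linearly dependent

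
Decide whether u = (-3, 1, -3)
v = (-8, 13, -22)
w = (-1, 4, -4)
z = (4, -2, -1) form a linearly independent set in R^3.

There are 4 vectors in a 3-dimensional space, so they cannot be linearly independent.

linearly dependent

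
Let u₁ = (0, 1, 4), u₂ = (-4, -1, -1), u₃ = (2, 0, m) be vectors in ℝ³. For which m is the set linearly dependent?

m = -3/2

The set is linearly dependent precisely when det[u₁; u₂; u₃] = 0.
Cofactor expansion gives det = 4*m + 6.
Setting this to zero gives m = -3/2.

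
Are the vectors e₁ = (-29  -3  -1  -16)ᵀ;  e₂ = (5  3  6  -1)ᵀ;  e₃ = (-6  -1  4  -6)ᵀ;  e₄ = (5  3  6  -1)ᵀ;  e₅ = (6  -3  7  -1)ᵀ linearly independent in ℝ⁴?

There are 5 vectors in a 4-dimensional space, so they cannot be linearly independent.

linearly dependent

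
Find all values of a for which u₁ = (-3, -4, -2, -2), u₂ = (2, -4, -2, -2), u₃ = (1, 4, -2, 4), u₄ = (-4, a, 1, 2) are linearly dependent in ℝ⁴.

Place the vectors as rows of a 4×4 matrix; dependence ⇔ determinant zero.
Cofactor expansion gives det = 60*a - 200.
This vanishes exactly when a = 10/3.

a = 10/3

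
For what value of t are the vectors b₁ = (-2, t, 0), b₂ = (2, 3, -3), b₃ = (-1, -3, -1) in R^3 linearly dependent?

t = -24/5

Dependence holds iff the 3×3 matrix [b₁ b₂ b₃] is singular.
Cofactor expansion gives det = 5*t + 24.
This vanishes exactly when t = -24/5.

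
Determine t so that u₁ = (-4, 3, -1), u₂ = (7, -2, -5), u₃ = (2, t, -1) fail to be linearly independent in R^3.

t = -7/9

Dependence holds iff the 3×3 matrix [u₁ u₂ u₃] is singular.
The determinant works out to -27*t - 21.
Solving -27*t - 21 = 0 yields t = -7/9.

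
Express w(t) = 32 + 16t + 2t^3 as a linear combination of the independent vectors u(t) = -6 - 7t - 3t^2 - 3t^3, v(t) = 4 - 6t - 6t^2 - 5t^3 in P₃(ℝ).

Work in coordinates with respect to the standard basis {1, t, …, t^3}.
Set up the augmented matrix [u | v | w] and row-reduce.
The system has the unique solution (α₁, α₂) = (-4, 2).

w = -4u + 2v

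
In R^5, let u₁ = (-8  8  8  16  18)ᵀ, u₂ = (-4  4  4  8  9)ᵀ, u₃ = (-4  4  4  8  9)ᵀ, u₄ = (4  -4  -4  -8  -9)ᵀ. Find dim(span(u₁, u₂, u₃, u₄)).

Form the matrix with u₁, u₂, u₃, u₄ as columns and reduce.
There is 1 pivot column, so rank = 1.

1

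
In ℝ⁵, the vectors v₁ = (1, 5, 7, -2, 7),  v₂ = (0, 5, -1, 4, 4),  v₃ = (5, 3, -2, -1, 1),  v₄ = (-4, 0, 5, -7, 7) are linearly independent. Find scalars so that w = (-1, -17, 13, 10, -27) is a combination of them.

Set up the augmented matrix [v₁ | v₂ | v₃ | v₄ | w] and row-reduce.
Back-substitution yields (α₁, …, α₄) = (3, -4, -4, -4).

w = 3v₁ - 4v₂ - 4v₃ - 4v₄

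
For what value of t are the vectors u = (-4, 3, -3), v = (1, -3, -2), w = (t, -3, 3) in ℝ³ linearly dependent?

t = 4

Place the vectors as rows of a 3×3 matrix; dependence ⇔ determinant zero.
Cofactor expansion gives det = 60 - 15*t.
This vanishes exactly when t = 4.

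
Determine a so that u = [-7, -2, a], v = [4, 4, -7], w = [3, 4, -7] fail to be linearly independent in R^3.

The set is linearly dependent precisely when det[u; v; w] = 0.
Expanding, det = 4*a - 14.
Setting this to zero gives a = 7/2.

a = 7/2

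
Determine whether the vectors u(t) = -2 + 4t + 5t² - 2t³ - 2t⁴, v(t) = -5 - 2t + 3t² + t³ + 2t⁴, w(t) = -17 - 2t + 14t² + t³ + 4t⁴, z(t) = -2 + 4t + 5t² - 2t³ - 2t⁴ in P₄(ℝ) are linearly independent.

Take coordinates with respect to the standard basis {1, t, …, t⁴}.
Two of the vectors are equal, giving an immediate dependence.

linearly dependent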